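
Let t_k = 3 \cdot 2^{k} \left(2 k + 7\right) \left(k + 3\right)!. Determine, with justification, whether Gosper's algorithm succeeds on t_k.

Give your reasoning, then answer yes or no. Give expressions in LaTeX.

Yes. s_k = 3 \cdot 2^{k} \left(k + 3\right)!.

t_(k+1)/t_k = 2*(k + 4)*(2*k + 9)/(2*k + 7).
Take A(k)=2*k + 8, B(k)=1, C(k)=k + 7/2.
Key eq: (2*k + 8)·f(k+1) = (1)·f(k) + (k + 7/2).
Bound: deg f ≤ 0.
Match coefficients ⇒ f(k) = 1/2.
Certificate R = B(k−1)f/C = 1/(2*k + 7) gives s_k = 3*2**k*factorial(k + 3).
Verify: 3*2**k*(2*k + 7)*factorial(k + 3) matches t_k.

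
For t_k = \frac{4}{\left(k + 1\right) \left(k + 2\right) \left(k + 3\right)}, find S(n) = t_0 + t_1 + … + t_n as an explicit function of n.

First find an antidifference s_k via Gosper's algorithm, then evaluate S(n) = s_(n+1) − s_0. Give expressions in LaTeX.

Ratio r(k) = (k + 1)/(k + 4).
So A=k + 1 and B=k + 4, with C=1.
Set up (k + 1)·f(k+1) − (k + 3)·f(k) − (1) = 0.
From deg A=1, deg B=1, deg C=0: d=2.
Solve for f: f(k) = k*(k + 3)/4 (degree 2 ≤ 2).
Certificate R = B(k−1)f/C = k*(k + 3)**2/4 gives s_k = k*(k + 3)/((k + 1)*(k + 2)).
s_(k+1) − s_k = 4/(k**3 + 6*k**2 + 11*k + 6) = t_k.
s_(n+1) = (n**2 + 5*n + 4)/(n**2 + 5*n + 6) and s_(0) = 0, so S(n) = (n**2 + 5*n + 4)/(n**2 + 5*n + 6).

S(n) = \frac{n^{2} + 5 n + 4}{n^{2} + 5 n + 6}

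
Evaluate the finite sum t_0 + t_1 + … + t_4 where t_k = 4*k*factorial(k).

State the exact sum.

Σ = 476

r(k) = (k + 1)**2/k after simplifying.
Gosper form: A/B · C(k+1)/C(k) with A=k + 1, B=1, C=k.
Set up (k + 1)·f(k+1) − (1)·f(k) − (k) = 0.
Degrees (1,0,1) ⇒ d ≤ 0.
Match coefficients ⇒ f(k) = 1.
Then R = B(k−1)f/C = 1/k, so s_k = R(k)·t_k = 4*factorial(k).
s_(k+1) − s_k = 4*k*factorial(k) = t_k.
Sum = s_(5) − s_(0); s_(5) = 480, s_(0) = 4 ⇒ 476.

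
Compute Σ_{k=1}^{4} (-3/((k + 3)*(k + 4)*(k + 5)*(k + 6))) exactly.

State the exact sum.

Σ = -1/144

t_(k+1)/t_k = (k + 3)/(k + 7).
Gosper form: A/B · C(k+1)/C(k) with A=k + 3, B=k + 7, C=1.
Set up (k + 3)·f(k+1) − (k + 6)·f(k) − (1) = 0.
Bound: deg f ≤ 3.
Solve for f: f(k) = k*(k**2 + 12*k + 47)/180 (degree 3 ≤ 3).
So s_k = (B(k−1)f/C)·t_k = (k*(k + 6)*(k**2 + 12*k + 47)/180)·t_k = k*(-k**2 - 12*k - 47)/(60*(k + 3)*(k + 4)*(k + 5)).
Δs = -3/(k**4 + 18*k**3 + 119*k**2 + 342*k + 360), as required.
Evaluate s at k=5 and k=1: -11/720 and -1/120; difference -1/144.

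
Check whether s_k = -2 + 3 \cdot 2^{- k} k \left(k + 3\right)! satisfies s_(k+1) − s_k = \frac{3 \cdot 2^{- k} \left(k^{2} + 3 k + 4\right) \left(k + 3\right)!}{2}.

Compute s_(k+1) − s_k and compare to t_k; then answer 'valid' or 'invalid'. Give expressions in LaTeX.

Valid: the claim telescopes to t_k.

s_(k+1) = 3*2**(-k - 1)*(k + 1)*factorial(k + 4) - 2
s_(k+1) − s_k = 3*(k**2 + 3*k + 4)*factorial(k + 3)/(2*2**k)
(s_(k+1) − s_k) − t_k = 0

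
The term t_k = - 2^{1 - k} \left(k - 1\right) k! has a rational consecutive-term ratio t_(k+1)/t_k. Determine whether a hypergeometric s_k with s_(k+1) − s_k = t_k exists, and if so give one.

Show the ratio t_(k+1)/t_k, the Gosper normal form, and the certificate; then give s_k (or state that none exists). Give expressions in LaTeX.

The ratio is k*(k + 1)/(2*(k - 1)).
Take A(k)=k/2 + 1/2, B(k)=1, C(k)=k - 1.
Set up (k/2 + 1/2)·f(k+1) − (1)·f(k) − (k - 1) = 0.
From deg A=1, deg B=0, deg C=1: d=0.
Solving with deg f ≤ 0: f(k) = 2.
Then R = B(k−1)f/C = 2/(k - 1), so s_k = R(k)·t_k = -2**(2 - k)*factorial(k).
Δs = -2**(1 - k)*(k - 1)*factorial(k), as required.

s_k = - 2^{2 - k} k!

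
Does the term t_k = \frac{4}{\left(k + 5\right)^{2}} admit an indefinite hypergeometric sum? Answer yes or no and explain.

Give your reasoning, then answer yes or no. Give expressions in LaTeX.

No. Not Gosper-summable.

Ratio r(k) = (k + 5)**2/(k + 6)**2.
Normal form (A,B,C) = (k**2 + 10*k + 25, k**2 + 12*k + 36, 1).
Key eq: (k**2 + 10*k + 25)·f(k+1) = (k**2 + 10*k + 25)·f(k) + (1).
d = 0 from the (2,2,0) case.
Put f(k) = c0: A·f(k+1) − B(k−1)·f(k) − C = -1; need -1 = 0 — inconsistent ⇒ no f, not summable.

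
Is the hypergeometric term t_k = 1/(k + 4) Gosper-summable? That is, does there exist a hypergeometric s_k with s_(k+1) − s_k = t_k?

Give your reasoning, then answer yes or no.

No; the coefficient equations for f are inconsistent.

Ratio r(k) = (k + 4)/(k + 5).
A = k + 4, B = k + 5, C = 1.
f must satisfy (k + 4)·f(k+1) − (k + 4)·f(k) = 1.
d = 0 from the (1,1,0) case.
f = c0 ⇒ A·f(k+1) − B(k−1)·f(k) − C = -1. The system {-1 = 0} is inconsistent; no antidifference.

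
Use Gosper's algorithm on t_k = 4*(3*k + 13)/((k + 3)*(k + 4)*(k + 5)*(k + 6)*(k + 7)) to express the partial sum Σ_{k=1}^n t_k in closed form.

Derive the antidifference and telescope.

S(n) = n*(n**2 + 17*n + 94)/(42*(n**3 + 17*n**2 + 94*n + 168))

Ratio r(k) = (k + 3)*(3*k + 16)/((k + 8)*(3*k + 13)).
A = k + 3, B = k + 8, C = k + 13/3.
Set up (k + 3)·f(k+1) − (k + 7)·f(k) − (k + 13/3) = 0.
deg f ≤ 4 (via 1,1,1).
Match coefficients ⇒ f(k) = k*(k + 4)*(k**2 + 14*k + 63)/270.
Then R = B(k−1)f/C = k*(k + 4)*(k + 7)*(k**2 + 14*k + 63)/(90*(3*k + 13)), so s_k = R(k)·t_k = 2*k*(k**2 + 14*k + 63)/(45*(k**3 + 14*k**2 + 63*k + 90)).
Verify: 4*(3*k + 13)/(k**5 + 25*k**4 + 245*k**3 + 1175*k**2 + 2754*k + 2520) matches t_k.
Telescope: S(n) = s_(n+1) − s_(1) = 2*(n**3 + 17*n**2 + 94*n + 78)/(45*(n**3 + 17*n**2 + 94*n + 168)) − (13/630) = n*(n**2 + 17*n + 94)/(42*(n**3 + 17*n**2 + 94*n + 168)).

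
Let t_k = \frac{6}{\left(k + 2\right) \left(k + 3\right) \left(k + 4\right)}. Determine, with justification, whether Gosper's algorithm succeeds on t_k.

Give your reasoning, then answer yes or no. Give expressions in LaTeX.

Yes. s_k = \frac{k \left(k + 5\right)}{2 \left(k + 2\right) \left(k + 3\right)}.

Compute t_(k+1)/t_k: get (k + 2)/(k + 5).
Gosper form: A/B · C(k+1)/C(k) with A=k + 2, B=k + 5, C=1.
Set up (k + 2)·f(k+1) − (k + 4)·f(k) − (1) = 0.
From deg A=1, deg B=1, deg C=0: d=2.
A polynomial solution: f(k) = k*(k + 5)/12.
Then R = B(k−1)f/C = k*(k + 4)*(k + 5)/12, so s_k = R(k)·t_k = k*(k + 5)/(2*(k + 2)*(k + 3)).
Verify: 6/(k**3 + 9*k**2 + 26*k + 24) matches t_k.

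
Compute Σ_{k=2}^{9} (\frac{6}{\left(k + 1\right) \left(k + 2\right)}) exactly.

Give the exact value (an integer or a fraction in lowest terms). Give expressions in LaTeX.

The ratio is (k + 1)/(k + 3).
Take A(k)=k + 1, B(k)=k + 3, C(k)=1.
Key eq: (k + 1)·f(k+1) = (k + 2)·f(k) + (1).
deg f ≤ 1 (via 1,1,0).
Coefficient equations give f(k) = k.
Get s_k = R·t_k = 6*k/(k + 1) with R(k) = B(k−1)f(k)/C(k) = k*(k + 2).
s_(k+1) − s_k = 6/(k**2 + 3*k + 2) = t_k.
Σ_(k=2)^(9) t_k = s_(10) − s_(2) = 60/11 − (4) = 16/11.

Σ = 16/11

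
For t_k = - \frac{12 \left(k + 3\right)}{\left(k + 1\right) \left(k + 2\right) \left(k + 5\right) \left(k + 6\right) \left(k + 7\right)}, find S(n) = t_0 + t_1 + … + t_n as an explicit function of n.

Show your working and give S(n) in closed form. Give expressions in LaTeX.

t_(k+1)/t_k = (k + 1)*(k + 4)*(k + 5)/((k + 3)**2*(k + 8)).
So A=k + 1 and B=k + 8, with C=k**3 + 10*k**2 + 33*k + 36.
Set up (k + 1)·f(k+1) − (k + 7)·f(k) − (k**3 + 10*k**2 + 33*k + 36) = 0.
Degrees (1,1,3) ⇒ d ≤ 6.
Solving with deg f ≤ 6: f(k) = k*(k + 2)*(k + 3)*(k + 4)*(k**2 + 12*k + 41)/90.
Then R = B(k−1)f/C = k*(k + 2)*(k + 7)*(k**2 + 12*k + 41)/(90*(k + 3)), so s_k = R(k)·t_k = 2*k*(-k**2 - 12*k - 41)/(15*(k**3 + 12*k**2 + 41*k + 30)).
Verify: 12*(-k - 3)/(k**5 + 21*k**4 + 163*k**3 + 567*k**2 + 844*k + 420) matches t_k.
s_(n+1) = 2*(-n**3 - 15*n**2 - 68*n - 54)/(15*(n**3 + 15*n**2 + 68*n + 84)) and s_(0) = 0, so S(n) = 2*(-n**3 - 15*n**2 - 68*n - 54)/(15*(n**3 + 15*n**2 + 68*n + 84)).

S(n) = \frac{2 \left(- n^{3} - 15 n^{2} - 68 n - 54\right)}{15 \left(n^{3} + 15 n^{2} + 68 n + 84\right)}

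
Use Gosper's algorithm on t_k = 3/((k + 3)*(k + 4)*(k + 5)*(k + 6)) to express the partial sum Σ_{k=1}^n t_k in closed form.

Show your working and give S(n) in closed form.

r(k) = (k + 3)/(k + 7) after simplifying.
So A=k + 3 and B=k + 7, with C=1.
f must satisfy (k + 3)·f(k+1) − (k + 6)·f(k) = 1.
deg f ≤ 3 (via 1,1,0).
Coefficient equations give f(k) = k*(k**2 + 12*k + 47)/180.
R(k) = B(k−1)·f(k)/C(k) = k*(k + 6)*(k**2 + 12*k + 47)/180; s_k = R·t_k = k*(k**2 + 12*k + 47)/(60*(k + 3)*(k + 4)*(k + 5)).
s_(k+1) − s_k = 3/(k**4 + 18*k**3 + 119*k**2 + 342*k + 360) = t_k.
s_(n+1) = (n**3 + 15*n**2 + 74*n + 60)/(60*(n**3 + 15*n**2 + 74*n + 120)) and s_(1) = 1/120, so S(n) = n*(n**2 + 15*n + 74)/(120*(n**3 + 15*n**2 + 74*n + 120)).

S(n) = n*(n**2 + 15*n + 74)/(120*(n**3 + 15*n**2 + 74*n + 120))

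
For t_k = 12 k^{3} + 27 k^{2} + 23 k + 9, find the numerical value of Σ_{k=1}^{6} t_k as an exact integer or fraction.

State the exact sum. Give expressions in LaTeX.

Σ = 8286

Ratio r(k) = (12*k**3 + 63*k**2 + 113*k + 71)/(12*k**3 + 27*k**2 + 23*k + 9).
So A=1 and B=1, with C=k**3 + 9*k**2/4 + 23*k/12 + 3/4.
Solve (1)·f(k+1) − (1)·f(k) = k**3 + 9*k**2/4 + 23*k/12 + 3/4.
Degrees (0,0,3) ⇒ d ≤ 4.
Coefficient equations give f(k) = k*(3*k**3 + 3*k**2 + k + 2)/12.
So s_k = (B(k−1)f/C)·t_k = (k*(3*k**3 + 3*k**2 + k + 2)/(12*k**3 + 27*k**2 + 23*k + 9))·t_k = k*(3*k**3 + 3*k**2 + k + 2).
Check: Δs_k = 12*k**3 + 27*k**2 + 23*k + 9. ✓
Evaluate s at k=7 and k=1: 8295 and 9; difference 8286.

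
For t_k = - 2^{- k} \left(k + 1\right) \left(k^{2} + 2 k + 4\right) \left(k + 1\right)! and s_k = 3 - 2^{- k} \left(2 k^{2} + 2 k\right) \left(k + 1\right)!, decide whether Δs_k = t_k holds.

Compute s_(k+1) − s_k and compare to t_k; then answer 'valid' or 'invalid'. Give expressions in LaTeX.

s_(k+1) = -2**(-k - 1)*(2*k + 2*(k + 1)**2 + 2)*factorial(k + 2) + 3
s_(k+1) − s_k = -(k + 1)*(k**2 + 2*k + 4)*factorial(k + 1)/2**k
(s_(k+1) − s_k) − t_k = 0

valid (s_(k+1) − s_k reduces to t_k)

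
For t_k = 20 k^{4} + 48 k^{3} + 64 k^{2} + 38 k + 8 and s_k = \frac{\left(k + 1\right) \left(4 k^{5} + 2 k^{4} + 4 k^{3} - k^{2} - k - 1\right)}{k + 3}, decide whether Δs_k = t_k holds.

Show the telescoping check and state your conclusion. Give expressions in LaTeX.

s_(k+1) = (4*k**6 + 30*k**5 + 96*k**4 + 167*k**3 + 163*k**2 + 81*k + 14)/(k + 4)
s_(k+1) − s_k = 2*(10*k**6 + 78*k**5 + 214*k**4 + 327*k**3 + 290*k**2 + 133*k + 23)/(k**2 + 7*k + 12)
(s_(k+1) − s_k) − t_k = 2*(-16*k**5 - 106*k**4 - 204*k**3 - 231*k**2 - 123*k - 25)/(k**2 + 7*k + 12)

Invalid: residual \frac{2 \left(- 16 k^{5} - 106 k^{4} - 204 k^{3} - 231 k^{2} - 123 k - 25\right)}{k^{2} + 7 k + 12} ≠ 0.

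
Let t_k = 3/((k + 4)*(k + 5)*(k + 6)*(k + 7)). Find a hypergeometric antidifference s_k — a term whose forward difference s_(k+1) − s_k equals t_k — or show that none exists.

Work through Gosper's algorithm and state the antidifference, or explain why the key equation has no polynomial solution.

s_k = k*(k**2 + 15*k + 74)/(120*(k + 4)*(k + 5)*(k + 6))

Step 1: r(k) = (k + 4)/(k + 8).
A = k + 4, B = k + 8, C = 1.
Solve (k + 4)·f(k+1) − (k + 7)·f(k) = 1.
Bound: deg f ≤ 3.
Coefficient equations give f(k) = k*(k**2 + 15*k + 74)/360.
Then R = B(k−1)f/C = k*(k + 7)*(k**2 + 15*k + 74)/360, so s_k = R(k)·t_k = k*(k**2 + 15*k + 74)/(120*(k + 4)*(k + 5)*(k + 6)).
Δs = 3/(k**4 + 22*k**3 + 179*k**2 + 638*k + 840), as required.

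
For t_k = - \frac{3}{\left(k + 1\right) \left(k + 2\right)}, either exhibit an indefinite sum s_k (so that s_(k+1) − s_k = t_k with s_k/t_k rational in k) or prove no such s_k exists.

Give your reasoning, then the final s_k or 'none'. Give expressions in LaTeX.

s_k = - \frac{3 k}{k + 1}

t_(k+1)/t_k = (k + 1)/(k + 3).
Normal form (A,B,C) = (k + 1, k + 3, 1).
Solve (k + 1)·f(k+1) − (k + 2)·f(k) = 1.
Degrees (1,1,0) ⇒ d ≤ 1.
A polynomial solution: f(k) = k.
Certificate R = B(k−1)f/C = k*(k + 2) gives s_k = -3*k/(k + 1).
s_(k+1) − s_k = -3/(k**2 + 3*k + 2) = t_k.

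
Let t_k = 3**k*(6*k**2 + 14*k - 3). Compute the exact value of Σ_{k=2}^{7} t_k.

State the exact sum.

t_(k+1)/t_k = 3*(6*k**2 + 26*k + 17)/(6*k**2 + 14*k - 3).
Factor: A=3; B=1; C=k**2 + 7*k/3 - 1/2.
Need (3)·f(k+1) − (1)·f(k) = k**2 + 7*k/3 - 1/2.
From deg A=0, deg B=0, deg C=2: d=2.
Match coefficients ⇒ f(k) = (3*k**2 - 2*k - 3)/6.
R(k) = B(k−1)·f(k)/C(k) = (3*k**2 - 2*k - 3)/(6*k**2 + 14*k - 3); s_k = R·t_k = 3**k*(3*k**2 - 2*k - 3).
s_(k+1) − s_k = 3**k*(6*k**2 + 14*k - 3) = t_k.
Σ_(k=2)^(7) t_k = s_(8) − s_(2) = 1135053 − (45) = 1135008.

Σ = 1135008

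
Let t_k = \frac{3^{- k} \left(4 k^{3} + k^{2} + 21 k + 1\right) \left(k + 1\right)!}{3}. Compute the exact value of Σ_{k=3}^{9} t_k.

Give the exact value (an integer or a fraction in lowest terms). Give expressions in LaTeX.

t_(k+1)/t_k = (k + 2)*(21*k + 4*(k + 1)**3 + (k + 1)**2 + 22)/(3*(4*k**3 + k**2 + 21*k + 1)).
Take A(k)=k/3 + 2/3, B(k)=1, C(k)=k**3 + k**2/4 + 21*k/4 + 1/4.
Need (k/3 + 2/3)·f(k+1) − (1)·f(k) = k**3 + k**2/4 + 21*k/4 + 1/4.
Bound: deg f ≤ 2.
Solving with deg f ≤ 2: f(k) = 3*(4*k**2 - 3*k + 1)/4.
Get s_k = R·t_k = (4*k**2 - 3*k + 1)*factorial(k + 1)/3**k with R(k) = B(k−1)f(k)/C(k) = 3*(4*k**2 - 3*k + 1)/(4*k**3 + k**2 + 21*k + 1).
Check: Δs_k = (4*k**3 + k**2 + 21*k + 1)*factorial(k + 1)/(3*3**k). ✓
Evaluate s at k=10 and k=3: 182828800/729 and 224/9; difference 182810656/729.

Σ = 182810656/729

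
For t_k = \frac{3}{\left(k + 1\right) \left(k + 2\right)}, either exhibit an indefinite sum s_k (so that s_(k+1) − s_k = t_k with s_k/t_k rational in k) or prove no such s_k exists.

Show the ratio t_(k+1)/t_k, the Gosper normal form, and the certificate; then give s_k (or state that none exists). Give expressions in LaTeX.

s_k = \frac{3 k}{k + 1}

r(k) = (k + 1)/(k + 3) after simplifying.
Take A(k)=k + 1, B(k)=k + 3, C(k)=1.
f must satisfy (k + 1)·f(k+1) − (k + 2)·f(k) = 1.
d = 1 from the (1,1,0) case.
A polynomial solution: f(k) = k.
Get s_k = R·t_k = 3*k/(k + 1) with R(k) = B(k−1)f(k)/C(k) = k*(k + 2).
Check: Δs_k = 3/(k**2 + 3*k + 2). ✓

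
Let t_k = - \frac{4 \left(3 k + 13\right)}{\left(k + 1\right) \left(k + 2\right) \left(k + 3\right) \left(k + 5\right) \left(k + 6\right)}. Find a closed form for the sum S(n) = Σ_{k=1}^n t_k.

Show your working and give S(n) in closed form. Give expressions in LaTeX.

S(n) = \frac{n \left(- n^{2} - 11 n - 36\right)}{9 \left(n^{3} + 11 n^{2} + 36 n + 36\right)}

The ratio is (k + 1)*(k + 5)*(3*k + 16)/((k + 4)*(k + 7)*(3*k + 13)).
Gosper form: A/B · C(k+1)/C(k) with A=k + 1, B=k + 7, C=k**2 + 25*k/3 + 52/3.
Solve (k + 1)·f(k+1) − (k + 6)·f(k) = k**2 + 25*k/3 + 52/3.
Bound: deg f ≤ 5.
Solve for f: f(k) = k*(k + 3)*(k + 4)*(k**2 + 8*k + 17)/30 (degree 5 ≤ 5).
Get s_k = R·t_k = 2*k*(-k**2 - 8*k - 17)/(5*(k**3 + 8*k**2 + 17*k + 10)) with R(k) = B(k−1)f(k)/C(k) = k*(k + 3)*(k + 6)*(k**2 + 8*k + 17)/(10*(3*k + 13)).
s_(k+1) − s_k = 4*(-3*k - 13)/(k**5 + 17*k**4 + 107*k**3 + 307*k**2 + 396*k + 180) = t_k.
Telescope: S(n) = s_(n+1) − s_(1) = 2*(-n**3 - 11*n**2 - 36*n - 26)/(5*(n**3 + 11*n**2 + 36*n + 36)) − (-13/45) = n*(-n**2 - 11*n - 36)/(9*(n**3 + 11*n**2 + 36*n + 36)).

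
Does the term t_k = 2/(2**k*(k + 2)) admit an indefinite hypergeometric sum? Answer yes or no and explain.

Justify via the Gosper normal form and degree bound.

No. Not Gosper-summable.

Compute t_(k+1)/t_k: get (k + 2)/(2*(k + 3)).
Factor: A=k/2 + 1; B=k + 3; C=1.
Need (k/2 + 1)·f(k+1) − (k + 2)·f(k) = 1.
From deg A=1, deg B=1, deg C=0: d=-1.
deg f ≤ -1 is impossible — no certificate.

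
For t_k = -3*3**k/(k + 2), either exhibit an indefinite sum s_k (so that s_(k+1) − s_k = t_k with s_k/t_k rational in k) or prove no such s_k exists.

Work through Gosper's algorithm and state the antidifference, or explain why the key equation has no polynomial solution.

Ratio r(k) = 3*(k + 2)/(k + 3).
Factor: A=3*k + 6; B=k + 3; C=1.
Need (3*k + 6)·f(k+1) − (k + 2)·f(k) = 1.
From deg A=1, deg B=1, deg C=0: d=-1.
Bound -1 < 0, so the key equation has no polynomial solution.

not Gosper-summable; s_k does not exist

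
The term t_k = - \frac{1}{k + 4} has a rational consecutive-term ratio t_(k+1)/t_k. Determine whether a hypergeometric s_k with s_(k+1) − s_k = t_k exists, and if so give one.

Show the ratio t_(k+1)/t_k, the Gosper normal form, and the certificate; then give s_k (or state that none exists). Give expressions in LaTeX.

none (Gosper's algorithm certifies no s_k)

The ratio is (k + 4)/(k + 5).
Take A(k)=k + 4, B(k)=k + 5, C(k)=1.
Key eq: (k + 4)·f(k+1) = (k + 4)·f(k) + (1).
Bound: deg f ≤ 0.
Write f(k) = c0. Then LHS − RHS = -1, requiring -1 = 0: contradictory. No certificate.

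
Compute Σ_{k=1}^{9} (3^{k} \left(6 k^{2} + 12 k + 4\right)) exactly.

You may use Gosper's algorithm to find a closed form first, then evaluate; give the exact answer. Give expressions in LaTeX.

Σ = 16061322

t_(k+1)/t_k = 3*(3*k**2 + 12*k + 11)/(3*k**2 + 6*k + 2).
A = 3, B = 1, C = k**2 + 2*k + 2/3.
Set up (3)·f(k+1) − (1)·f(k) − (k**2 + 2*k + 2/3) = 0.
deg f ≤ 2 (via 0,0,2).
Coefficient equations give f(k) = (3*k**2 - 3*k + 2)/6.
Certificate R = B(k−1)f/C = (3*k**2 - 3*k + 2)/(2*(3*k**2 + 6*k + 2)) gives s_k = 3**k*(3*k**2 - 3*k + 2).
Verify: 3**k*(6*k**2 + 12*k + 4) matches t_k.
Telescoping: Σ = s_(10) − s_(1) = 16061328 − (6) = 16061322.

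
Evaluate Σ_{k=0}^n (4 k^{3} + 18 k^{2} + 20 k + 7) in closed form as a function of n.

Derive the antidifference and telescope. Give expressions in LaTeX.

S(n) = n^{4} + 8 n^{3} + 20 n^{2} + 20 n + 7

Compute t_(k+1)/t_k: get (4*k**3 + 30*k**2 + 68*k + 49)/(4*k**3 + 18*k**2 + 20*k + 7).
Normal form (A,B,C) = (1, 1, k**3 + 9*k**2/2 + 5*k + 7/4).
Solve (1)·f(k+1) − (1)·f(k) = k**3 + 9*k**2/2 + 5*k + 7/4.
Degrees (0,0,3) ⇒ d ≤ 4.
A polynomial solution: f(k) = k**2*(k**2 + 4*k + 2)/4.
Get s_k = R·t_k = k**2*(k**2 + 4*k + 2) with R(k) = B(k−1)f(k)/C(k) = k**2*(k**2 + 4*k + 2)/(4*k**3 + 18*k**2 + 20*k + 7).
Check: Δs_k = 4*k**3 + 18*k**2 + 20*k + 7. ✓
Evaluate: s_(n+1) = n**4 + 8*n**3 + 20*n**2 + 20*n + 7; subtract s_(0) = 0 ⇒ S(n) = n**4 + 8*n**3 + 20*n**2 + 20*n + 7.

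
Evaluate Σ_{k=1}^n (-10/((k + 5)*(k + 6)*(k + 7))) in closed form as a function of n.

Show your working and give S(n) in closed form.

S(n) = 5*n*(-n - 13)/(42*(n**2 + 13*n + 42))

Compute t_(k+1)/t_k: get (k + 5)/(k + 8).
Normal form (A,B,C) = (k + 5, k + 8, 1).
Need (k + 5)·f(k+1) − (k + 7)·f(k) = 1.
From deg A=1, deg B=1, deg C=0: d=2.
Solve for f: f(k) = k*(k + 11)/60 (degree 2 ≤ 2).
Get s_k = R·t_k = k*(-k - 11)/(6*(k + 5)*(k + 6)) with R(k) = B(k−1)f(k)/C(k) = k*(k + 7)*(k + 11)/60.
s_(k+1) − s_k = -10/(k**3 + 18*k**2 + 107*k + 210) = t_k.
Σ_(k=1)^n t_k = s_(n+1) − s_(1) = ((-n**2 - 13*n - 12)/(6*(n**2 + 13*n + 42))) − (-1/21), i.e. 5*n*(-n - 13)/(42*(n**2 + 13*n + 42)).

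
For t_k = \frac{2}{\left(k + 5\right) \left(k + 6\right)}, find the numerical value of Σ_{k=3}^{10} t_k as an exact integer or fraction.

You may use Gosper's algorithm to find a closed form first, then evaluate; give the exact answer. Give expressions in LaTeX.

Σ = 1/8

Step 1: r(k) = (k + 5)/(k + 7).
So A=k + 5 and B=k + 7, with C=1.
Set up (k + 5)·f(k+1) − (k + 6)·f(k) − (1) = 0.
deg f ≤ 1 (via 1,1,0).
A polynomial solution: f(k) = k/5.
R(k) = B(k−1)·f(k)/C(k) = k*(k + 6)/5; s_k = R·t_k = 2*k/(5*(k + 5)).
Check: Δs_k = 2/(k**2 + 11*k + 30). ✓
Evaluate s at k=11 and k=3: 11/40 and 3/20; difference 1/8.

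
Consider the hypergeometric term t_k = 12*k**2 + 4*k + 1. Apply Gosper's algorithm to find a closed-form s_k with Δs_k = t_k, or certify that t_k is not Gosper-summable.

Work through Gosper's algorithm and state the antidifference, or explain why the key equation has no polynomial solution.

s_k = k*(4*k**2 - 4*k + 1)

Ratio r(k) = (12*k**2 + 28*k + 17)/(12*k**2 + 4*k + 1).
Normal form (A,B,C) = (1, 1, k**2 + k/3 + 1/12).
f must satisfy (1)·f(k+1) − (1)·f(k) = k**2 + k/3 + 1/12.
Bound: deg f ≤ 3.
Solve for f: f(k) = k*(2*k - 1)**2/12 (degree 3 ≤ 3).
Certificate R = B(k−1)f/C = k*(2*k - 1)**2/(12*k**2 + 4*k + 1) gives s_k = k*(4*k**2 - 4*k + 1).
Δs = 12*k**2 + 4*k + 1, as required.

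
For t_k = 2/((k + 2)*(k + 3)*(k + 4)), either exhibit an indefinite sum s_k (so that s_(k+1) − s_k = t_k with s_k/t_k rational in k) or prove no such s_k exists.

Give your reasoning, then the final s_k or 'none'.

Compute t_(k+1)/t_k: get (k + 2)/(k + 5).
So A=k + 2 and B=k + 5, with C=1.
Solve (k + 2)·f(k+1) − (k + 4)·f(k) = 1.
Degrees (1,1,0) ⇒ d ≤ 2.
Match coefficients ⇒ f(k) = k*(k + 5)/12.
So s_k = (B(k−1)f/C)·t_k = (k*(k + 4)*(k + 5)/12)·t_k = k*(k + 5)/(6*(k + 2)*(k + 3)).
s_(k+1) − s_k = 2/(k**3 + 9*k**2 + 26*k + 24) = t_k.

s_k = k*(k + 5)/(6*(k + 2)*(k + 3))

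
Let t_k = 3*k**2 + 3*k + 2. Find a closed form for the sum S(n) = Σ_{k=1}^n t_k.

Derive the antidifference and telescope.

S(n) = n*(n**2 + 3*n + 4)

Ratio r(k) = (3*k**2 + 9*k + 8)/(3*k**2 + 3*k + 2).
Normal form (A,B,C) = (1, 1, k**2 + k + 2/3).
Need (1)·f(k+1) − (1)·f(k) = k**2 + k + 2/3.
Degrees (0,0,2) ⇒ d ≤ 3.
Solving with deg f ≤ 3: f(k) = k*(k**2 + 1)/3.
So s_k = (B(k−1)f/C)·t_k = (k*(k**2 + 1)/(3*k**2 + 3*k + 2))·t_k = k**3 + k.
Check: Δs_k = -k**3 + (k + 1)**3 + 1. ✓
s_(n+1) = n**3 + 3*n**2 + 4*n + 2 and s_(1) = 2, so S(n) = n*(n**2 + 3*n + 4).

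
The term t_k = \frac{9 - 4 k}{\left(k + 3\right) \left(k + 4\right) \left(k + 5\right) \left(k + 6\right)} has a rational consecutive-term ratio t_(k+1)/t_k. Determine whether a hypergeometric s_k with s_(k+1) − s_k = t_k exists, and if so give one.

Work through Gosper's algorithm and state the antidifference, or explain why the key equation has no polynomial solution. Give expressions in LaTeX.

s_k = \frac{k \left(k^{2} + 12 k + 167\right)}{60 \left(k + 3\right) \left(k + 4\right) \left(k + 5\right)}

Ratio r(k) = (k + 3)*(4*k - 5)/((k + 7)*(4*k - 9)).
So A=k + 3 and B=k + 7, with C=k - 9/4.
Set up (k + 3)·f(k+1) − (k + 6)·f(k) − (k - 9/4) = 0.
d = 3 from the (1,1,1) case.
A polynomial solution: f(k) = -k*(k**2 + 12*k + 167)/240.
So s_k = (B(k−1)f/C)·t_k = (-k*(k + 6)*(k**2 + 12*k + 167)/(60*(4*k - 9)))·t_k = k*(k**2 + 12*k + 167)/(60*(k + 3)*(k + 4)*(k + 5)).
s_(k+1) − s_k = (9 - 4*k)/(k**4 + 18*k**3 + 119*k**2 + 342*k + 360) = t_k.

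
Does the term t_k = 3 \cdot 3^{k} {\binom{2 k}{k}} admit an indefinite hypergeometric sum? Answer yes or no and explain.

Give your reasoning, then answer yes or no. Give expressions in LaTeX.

Ratio r(k) = 6*(2*k + 1)/(k + 1).
So A=12*k + 6 and B=k + 1, with C=1.
Set up (12*k + 6)·f(k+1) − (k)·f(k) − (1) = 0.
Degrees (1,1,0) ⇒ d ≤ -1.
deg f ≤ -1 is impossible — no certificate.

No — negative degree bound, so no certificate f.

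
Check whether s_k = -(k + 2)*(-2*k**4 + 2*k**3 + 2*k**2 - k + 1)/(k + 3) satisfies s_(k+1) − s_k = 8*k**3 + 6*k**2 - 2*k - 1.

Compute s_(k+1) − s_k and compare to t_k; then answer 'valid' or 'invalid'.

Invalid: residual 2*(-3*k**4 - 16*k**3 - 9*k**2 + 4*k + 1)/(k**2 + 7*k + 12) ≠ 0.

s_(k+1) = (k + 3)*(k + 2*(k + 1)**4 - 2*(k + 1)**3 - 2*(k + 1)**2)/(k + 4)
s_(k+1) − s_k = (8*k**5 + 56*k**4 + 104*k**3 + 39*k**2 - 23*k - 10)/(k**2 + 7*k + 12)
(s_(k+1) − s_k) − t_k = 2*(-3*k**4 - 16*k**3 - 9*k**2 + 4*k + 1)/(k**2 + 7*k + 12)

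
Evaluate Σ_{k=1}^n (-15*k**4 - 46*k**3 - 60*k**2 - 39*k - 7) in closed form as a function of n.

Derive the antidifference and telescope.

Compute t_(k+1)/t_k: get (15*k**4 + 106*k**3 + 288*k**2 + 357*k + 167)/(15*k**4 + 46*k**3 + 60*k**2 + 39*k + 7).
Normal form (A,B,C) = (1, 1, k**4 + 46*k**3/15 + 4*k**2 + 13*k/5 + 7/15).
Solve (1)·f(k+1) − (1)·f(k) = k**4 + 46*k**3/15 + 4*k**2 + 13*k/5 + 7/15.
From deg A=0, deg B=0, deg C=4: d=5.
Solving with deg f ≤ 5: f(k) = k*(3*k**4 + 4*k**3 + 2*k**2 + k - 3)/15.
Certificate R = B(k−1)f/C = k*(3*k**4 + 4*k**3 + 2*k**2 + k - 3)/(15*k**4 + 46*k**3 + 60*k**2 + 39*k + 7) gives s_k = k*(-3*k**4 - 4*k**3 - 2*k**2 - k + 3).
Δs = -15*k**4 - 46*k**3 - 60*k**2 - 39*k - 7, as required.
s_(n+1) = -3*n**5 - 19*n**4 - 48*n**3 - 61*n**2 - 36*n - 7 and s_(1) = -7, so S(n) = n*(-3*n**4 - 19*n**3 - 48*n**2 - 61*n - 36).

S(n) = n*(-3*n**4 - 19*n**3 - 48*n**2 - 61*n - 36)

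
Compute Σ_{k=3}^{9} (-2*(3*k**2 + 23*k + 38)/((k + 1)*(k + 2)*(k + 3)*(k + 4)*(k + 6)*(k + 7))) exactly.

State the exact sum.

r(k) = (k + 1)*(k + 6)*(23*k + 3*(k + 1)**2 + 61)/((k + 5)*(k + 8)*(3*k**2 + 23*k + 38)) after simplifying.
Take A(k)=k + 1, B(k)=k + 8, C(k)=k**3 + 38*k**2/3 + 51*k + 190/3.
Set up (k + 1)·f(k+1) − (k + 7)·f(k) − (k**3 + 38*k**2/3 + 51*k + 190/3) = 0.
Degrees (1,1,3) ⇒ d ≤ 6.
A polynomial solution: f(k) = k*(k + 2)*(k + 4)*(k + 5)*(k**2 + 10*k + 27)/54.
Get s_k = R·t_k = k*(-k**2 - 10*k - 27)/(9*(k**3 + 10*k**2 + 27*k + 18)) with R(k) = B(k−1)f(k)/C(k) = k*(k + 2)*(k + 4)*(k + 7)*(k**2 + 10*k + 27)/(18*(3*k**2 + 23*k + 38)).
Check: Δs_k = 2*(-3*k**2 - 23*k - 38)/(k**6 + 23*k**5 + 207*k**4 + 925*k**3 + 2144*k**2 + 2412*k + 1008). ✓
Sum = s_(10) − s_(3); s_(10) = -1135/10296, s_(3) = -11/108 ⇒ -259/30888.

Σ = -259/30888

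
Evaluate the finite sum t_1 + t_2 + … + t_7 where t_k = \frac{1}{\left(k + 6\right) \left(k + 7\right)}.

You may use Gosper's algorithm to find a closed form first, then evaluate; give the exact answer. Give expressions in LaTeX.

Σ = 1/14

Step 1: r(k) = (k + 6)/(k + 8).
Take A(k)=k + 6, B(k)=k + 8, C(k)=1.
Set up (k + 6)·f(k+1) − (k + 7)·f(k) − (1) = 0.
From deg A=1, deg B=1, deg C=0: d=1.
Solving with deg f ≤ 1: f(k) = k/6.
So s_k = (B(k−1)f/C)·t_k = (k*(k + 7)/6)·t_k = k/(6*(k + 6)).
Δs = 1/(k**2 + 13*k + 42), as required.
Telescoping: Σ = s_(8) − s_(1) = 2/21 − (1/42) = 1/14.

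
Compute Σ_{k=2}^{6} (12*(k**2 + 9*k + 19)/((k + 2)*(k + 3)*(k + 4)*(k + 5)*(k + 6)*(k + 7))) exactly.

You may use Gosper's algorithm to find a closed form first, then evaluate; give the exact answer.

t_(k+1)/t_k = (k + 2)*(9*k + (k + 1)**2 + 28)/((k + 8)*(k**2 + 9*k + 19)).
Gosper form: A/B · C(k+1)/C(k) with A=k + 2, B=k + 8, C=k**2 + 9*k + 19.
Need (k + 2)·f(k+1) − (k + 7)·f(k) = k**2 + 9*k + 19.
d = 5 from the (1,1,2) case.
Solving with deg f ≤ 5: f(k) = k*(k + 3)*(k + 5)*(k**2 + 12*k + 44)/144.
So s_k = (B(k−1)f/C)·t_k = (k*(k + 3)*(k + 5)*(k + 7)*(k**2 + 12*k + 44)/(144*(k**2 + 9*k + 19)))·t_k = k*(k**2 + 12*k + 44)/(12*(k**3 + 12*k**2 + 44*k + 48)).
Check: Δs_k = 12*(k**2 + 9*k + 19)/(k**6 + 27*k**5 + 295*k**4 + 1665*k**3 + 5104*k**2 + 8028*k + 5040). ✓
Telescoping: Σ = s_(7) − s_(2) = 413/5148 − (1/16) = 365/20592.

Σ = 365/20592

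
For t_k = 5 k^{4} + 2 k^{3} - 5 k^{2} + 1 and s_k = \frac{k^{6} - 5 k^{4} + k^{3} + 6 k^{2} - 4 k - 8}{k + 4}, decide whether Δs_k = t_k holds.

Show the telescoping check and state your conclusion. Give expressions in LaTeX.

s_(k+1) = (k**6 + 6*k**5 + 10*k**4 + k**3 - 6*k**2 - 3*k - 9)/(k + 5)
s_(k+1) − s_k = (5*k**6 + 39*k**5 + 65*k**4 - 13*k**3 - 53*k**2 + 7*k + 4)/(k**2 + 9*k + 20)
(s_(k+1) − s_k) − t_k = 2*(-4*k**5 - 24*k**4 - 4*k**3 + 23*k**2 - k - 8)/(k**2 + 9*k + 20)

Invalid: residual \frac{2 \left(- 4 k^{5} - 24 k^{4} - 4 k^{3} + 23 k^{2} - k - 8\right)}{k^{2} + 9 k + 20} ≠ 0.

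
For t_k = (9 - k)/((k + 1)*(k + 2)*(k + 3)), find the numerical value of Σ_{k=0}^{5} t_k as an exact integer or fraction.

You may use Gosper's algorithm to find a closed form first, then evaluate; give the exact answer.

Σ = 57/28

t_(k+1)/t_k = (k - 8)*(k + 1)/((k - 9)*(k + 4)).
A = k + 1, B = k + 4, C = k - 9.
Need (k + 1)·f(k+1) − (k + 3)·f(k) = k - 9.
d = 2 from the (1,1,1) case.
Solve for f: f(k) = -k*(2*k + 7) (degree 2 ≤ 2).
Then R = B(k−1)f/C = -k*(k + 3)*(2*k + 7)/(k - 9), so s_k = R(k)·t_k = k*(2*k + 7)/((k + 1)*(k + 2)).
Δs = (9 - k)/(k**3 + 6*k**2 + 11*k + 6), as required.
Telescoping: Σ = s_(6) − s_(0) = 57/28 − (0) = 57/28.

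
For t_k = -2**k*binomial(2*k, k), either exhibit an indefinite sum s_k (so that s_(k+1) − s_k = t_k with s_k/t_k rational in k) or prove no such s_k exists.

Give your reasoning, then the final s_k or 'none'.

Compute t_(k+1)/t_k: get 4*(2*k + 1)/(k + 1).
Gosper form: A/B · C(k+1)/C(k) with A=8*k + 4, B=k + 1, C=1.
Set up (8*k + 4)·f(k+1) − (k)·f(k) − (1) = 0.
Degrees (1,1,0) ⇒ d ≤ -1.
Bound -1 < 0, so the key equation has no polynomial solution.

none (Gosper's algorithm certifies no s_k)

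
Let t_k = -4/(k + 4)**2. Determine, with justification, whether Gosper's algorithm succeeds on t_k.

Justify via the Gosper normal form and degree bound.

t_(k+1)/t_k = (k + 4)**2/(k + 5)**2.
So A=k**2 + 8*k + 16 and B=k**2 + 10*k + 25, with C=1.
Set up (k**2 + 8*k + 16)·f(k+1) − (k**2 + 8*k + 16)·f(k) − (1) = 0.
Bound: deg f ≤ 0.
Generic f = c0 gives residual -1; -1 = 0 cannot hold, so t_k is not Gosper-summable.

No. Not Gosper-summable.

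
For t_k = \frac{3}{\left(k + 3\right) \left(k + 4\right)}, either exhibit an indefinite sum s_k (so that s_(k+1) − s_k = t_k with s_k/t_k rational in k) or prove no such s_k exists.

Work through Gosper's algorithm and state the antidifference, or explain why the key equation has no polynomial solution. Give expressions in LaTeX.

s_k = \frac{k}{k + 3}

Step 1: r(k) = (k + 3)/(k + 5).
Factor: A=k + 3; B=k + 5; C=1.
Key eq: (k + 3)·f(k+1) = (k + 4)·f(k) + (1).
From deg A=1, deg B=1, deg C=0: d=1.
Solve for f: f(k) = k/3 (degree 1 ≤ 1).
Get s_k = R·t_k = k/(k + 3) with R(k) = B(k−1)f(k)/C(k) = k*(k + 4)/3.
Check: Δs_k = 3/(k**2 + 7*k + 12). ✓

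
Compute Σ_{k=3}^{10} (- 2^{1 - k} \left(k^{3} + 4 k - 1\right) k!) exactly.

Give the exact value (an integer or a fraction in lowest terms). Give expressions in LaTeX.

Ratio r(k) = (k + 1)*(4*k + (k + 1)**3 + 3)/(2*(k**3 + 4*k - 1)).
A = k/2 + 1/2, B = 1, C = k**3 + 4*k - 1.
f must satisfy (k/2 + 1/2)·f(k+1) − (1)·f(k) = k**3 + 4*k - 1.
d = 2 from the (1,0,3) case.
Coefficient equations give f(k) = 2*(k**2 - k + 1).
Get s_k = R·t_k = -2**(2 - k)*(k**2 - k + 1)*factorial(k) with R(k) = B(k−1)f(k)/C(k) = 2*(k**2 - k + 1)/(k**3 + 4*k - 1).
Verify: -2**(1 - k)*(k**3 + 4*k - 1)*factorial(k) matches t_k.
Sum = s_(11) − s_(3); s_(11) = -17307675/2, s_(3) = -21 ⇒ -17307633/2.

Σ = -17307633/2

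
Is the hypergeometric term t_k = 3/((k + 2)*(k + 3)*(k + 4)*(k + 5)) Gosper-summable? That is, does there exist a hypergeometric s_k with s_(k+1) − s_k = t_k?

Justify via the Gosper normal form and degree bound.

t_(k+1)/t_k = (k + 2)/(k + 6).
Gosper form: A/B · C(k+1)/C(k) with A=k + 2, B=k + 6, C=1.
f must satisfy (k + 2)·f(k+1) − (k + 5)·f(k) = 1.
Degrees (1,1,0) ⇒ d ≤ 3.
Solve for f: f(k) = k*(k**2 + 9*k + 26)/72 (degree 3 ≤ 3).
Certificate R = B(k−1)f/C = k*(k + 5)*(k**2 + 9*k + 26)/72 gives s_k = k*(k**2 + 9*k + 26)/(24*(k + 2)*(k + 3)*(k + 4)).
Check: Δs_k = 3/(k**4 + 14*k**3 + 71*k**2 + 154*k + 120). ✓

Yes. s_k = k*(k**2 + 9*k + 26)/(24*(k + 2)*(k + 3)*(k + 4)).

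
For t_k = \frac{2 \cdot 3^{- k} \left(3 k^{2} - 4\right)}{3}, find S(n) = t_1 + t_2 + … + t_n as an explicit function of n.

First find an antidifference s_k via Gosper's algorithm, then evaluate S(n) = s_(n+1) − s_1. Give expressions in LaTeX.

r(k) = (3*(k + 1)**2 - 4)/(3*(3*k**2 - 4)) after simplifying.
Normal form (A,B,C) = (1/3, 1, k**2 - 4/3).
Set up (1/3)·f(k+1) − (1)·f(k) − (k**2 - 4/3) = 0.
From deg A=0, deg B=0, deg C=2: d=2.
Solving with deg f ≤ 2: f(k) = -(3*k**2 + 3*k - 1)/2.
So s_k = (B(k−1)f/C)·t_k = (-3*(3*k**2 + 3*k - 1)/(2*(3*k**2 - 4)))·t_k = (-3*k**2 - 3*k + 1)/3**k.
Verify: 2*(3*k**2 - 4)/(3*3**k) matches t_k.
Telescope: S(n) = s_(n+1) − s_(1) = 3**(-n - 1)*(-3*n**2 - 9*n - 5) − (-5/3) = 3**(-n - 1)*(5*3**n - 3*n**2 - 9*n - 5).

S(n) = 3^{- n - 1} \left(5 \cdot 3^{n} - 3 n^{2} - 9 n - 5\right)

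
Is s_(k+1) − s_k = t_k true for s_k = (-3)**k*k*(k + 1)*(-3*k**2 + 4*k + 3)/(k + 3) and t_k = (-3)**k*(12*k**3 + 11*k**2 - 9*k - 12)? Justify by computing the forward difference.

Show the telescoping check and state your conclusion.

Invalid: residual (-3)**k*(-24*k**4 - 100*k**3 - 40*k**2 + 84*k + 72)/(k**2 + 7*k + 12) ≠ 0.

s_(k+1) = (-3)**(k + 1)*(k + 1)*(k + 2)*(4*k - 3*(k + 1)**2 + 7)/(k + 4)
s_(k+1) − s_k = (-3)**k*(12*k**5 + 71*k**4 + 112*k**3 + 17*k**2 - 108*k - 72)/(k**2 + 7*k + 12)
(s_(k+1) − s_k) − t_k = (-3)**k*(-24*k**4 - 100*k**3 - 40*k**2 + 84*k + 72)/(k**2 + 7*k + 12)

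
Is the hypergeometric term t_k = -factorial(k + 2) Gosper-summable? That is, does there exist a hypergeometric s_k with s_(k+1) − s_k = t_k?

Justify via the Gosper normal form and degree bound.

The ratio is k + 3.
A = k + 3, B = 1, C = 1.
Key eq: (k + 3)·f(k+1) = (1)·f(k) + (1).
deg f ≤ -1 (via 1,0,0).
deg f ≤ -1 is impossible — no certificate.

No — negative degree bound, so no certificate f.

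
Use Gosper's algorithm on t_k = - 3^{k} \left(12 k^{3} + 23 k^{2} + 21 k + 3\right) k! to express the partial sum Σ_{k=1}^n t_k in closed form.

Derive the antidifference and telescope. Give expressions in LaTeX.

Step 1: r(k) = 3*(12*k**4 + 71*k**3 + 162*k**2 + 162*k + 59)/(12*k**3 + 23*k**2 + 21*k + 3).
Normal form (A,B,C) = (3*k + 3, 1, k**3 + 23*k**2/12 + 7*k/4 + 1/4).
Set up (3*k + 3)·f(k+1) − (1)·f(k) − (k**3 + 23*k**2/12 + 7*k/4 + 1/4) = 0.
Degrees (1,0,3) ⇒ d ≤ 2.
Solve for f: f(k) = k*(4*k - 3)/12 (degree 2 ≤ 2).
Then R = B(k−1)f/C = k*(4*k - 3)/(12*k**3 + 23*k**2 + 21*k + 3), so s_k = R(k)·t_k = -3**k*k*(4*k - 3)*factorial(k).
Check: Δs_k = -3**k*(12*k**3 + 23*k**2 + 21*k + 3)*factorial(k). ✓
Evaluate: s_(n+1) = -3**(n + 1)*(n + 1)*(4*n + 1)*factorial(n + 1); subtract s_(1) = -3 ⇒ S(n) = -12*3**n*n**3*factorial(n) - 27*3**n*n**2*factorial(n) - 18*3**n*n*factorial(n) - 3*3**n*factorial(n) + 3.

S(n) = - 12 \cdot 3^{n} n^{3} n! - 27 \cdot 3^{n} n^{2} n! - 18 \cdot 3^{n} n n! - 3 \cdot 3^{n} n! + 3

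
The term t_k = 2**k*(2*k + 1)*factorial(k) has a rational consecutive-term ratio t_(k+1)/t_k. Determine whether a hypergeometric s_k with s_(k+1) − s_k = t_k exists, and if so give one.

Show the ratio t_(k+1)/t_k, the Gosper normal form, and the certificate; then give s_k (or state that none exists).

s_k = 2**k*factorial(k)

Step 1: r(k) = 2*(k + 1)*(2*k + 3)/(2*k + 1).
Gosper form: A/B · C(k+1)/C(k) with A=2*k + 2, B=1, C=k + 1/2.
Key eq: (2*k + 2)·f(k+1) = (1)·f(k) + (k + 1/2).
Bound: deg f ≤ 0.
Solve for f: f(k) = 1/2 (degree 0 ≤ 0).
Certificate R = B(k−1)f/C = 1/(2*k + 1) gives s_k = 2**k*factorial(k).
s_(k+1) − s_k = 2**k*(2*k + 1)*factorial(k) = t_k.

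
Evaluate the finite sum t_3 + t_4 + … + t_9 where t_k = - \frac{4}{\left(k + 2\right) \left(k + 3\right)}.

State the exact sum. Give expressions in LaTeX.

Compute t_(k+1)/t_k: get (k + 2)/(k + 4).
A = k + 2, B = k + 4, C = 1.
Solve (k + 2)·f(k+1) − (k + 3)·f(k) = 1.
deg f ≤ 1 (via 1,1,0).
A polynomial solution: f(k) = k/2.
Then R = B(k−1)f/C = k*(k + 3)/2, so s_k = R(k)·t_k = -2*k/(k + 2).
s_(k+1) − s_k = -4/(k**2 + 5*k + 6) = t_k.
Sum = s_(10) − s_(3); s_(10) = -5/3, s_(3) = -6/5 ⇒ -7/15.

Σ = -7/15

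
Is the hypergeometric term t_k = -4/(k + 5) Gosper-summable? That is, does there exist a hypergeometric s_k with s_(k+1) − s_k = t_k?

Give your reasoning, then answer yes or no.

The ratio is (k + 5)/(k + 6).
Take A(k)=k + 5, B(k)=k + 6, C(k)=1.
Set up (k + 5)·f(k+1) − (k + 5)·f(k) − (1) = 0.
d = 0 from the (1,1,0) case.
f = c0 ⇒ A·f(k+1) − B(k−1)·f(k) − C = -1. The system {-1 = 0} is inconsistent; no antidifference.

No — the linear system for f has no solution.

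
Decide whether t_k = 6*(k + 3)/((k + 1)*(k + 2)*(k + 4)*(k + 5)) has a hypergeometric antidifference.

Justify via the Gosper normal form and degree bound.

Ratio r(k) = (k + 1)*(k + 4)**2/((k + 3)**2*(k + 6)).
Gosper form: A/B · C(k+1)/C(k) with A=k + 1, B=k + 6, C=k**2 + 6*k + 9.
f must satisfy (k + 1)·f(k+1) − (k + 5)·f(k) = k**2 + 6*k + 9.
deg f ≤ 4 (via 1,1,2).
A polynomial solution: f(k) = k*(k + 2)*(k + 3)*(k + 5)/8.
So s_k = (B(k−1)f/C)·t_k = (k*(k + 2)*(k + 5)**2/(8*(k + 3)))·t_k = 3*k*(k + 5)/(4*(k**2 + 5*k + 4)).
s_(k+1) − s_k = 6*(k + 3)/(k**4 + 12*k**3 + 49*k**2 + 78*k + 40) = t_k.

Yes. s_k = 3*k*(k + 5)/(4*(k**2 + 5*k + 4)).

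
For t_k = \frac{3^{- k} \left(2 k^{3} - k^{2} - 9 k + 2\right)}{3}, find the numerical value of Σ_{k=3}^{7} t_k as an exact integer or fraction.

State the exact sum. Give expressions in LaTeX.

Ratio r(k) = (2*k**3 + 5*k**2 - 5*k - 6)/(3*(2*k**3 - k**2 - 9*k + 2)).
Gosper form: A/B · C(k+1)/C(k) with A=1/3, B=1, C=k**3 - k**2/2 - 9*k/2 + 1.
Solve (1/3)·f(k+1) − (1)·f(k) = k**3 - k**2/2 - 9*k/2 + 1.
Bound: deg f ≤ 3.
Solve for f: f(k) = -3*(k**3 + k**2 - 2*k + 1)/2 (degree 3 ≤ 3).
So s_k = (B(k−1)f/C)·t_k = (-3*(k**3 + k**2 - 2*k + 1)/((k + 2)*(2*k**2 - 5*k + 1)))·t_k = (-k**3 - k**2 + 2*k - 1)/3**k.
Check: Δs_k = (2*k**3 - k**2 - 9*k + 2)/(3*3**k). ✓
Telescoping: Σ = s_(8) − s_(3) = -187/2187 − (-31/27) = 2324/2187.

Σ = 2324/2187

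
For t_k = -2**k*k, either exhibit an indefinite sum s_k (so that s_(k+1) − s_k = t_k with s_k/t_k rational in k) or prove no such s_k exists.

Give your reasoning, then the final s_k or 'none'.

Compute t_(k+1)/t_k: get 2 + 2/k.
A = 2, B = 1, C = k.
Set up (2)·f(k+1) − (1)·f(k) − (k) = 0.
deg f ≤ 1 (via 0,0,1).
A polynomial solution: f(k) = k - 2.
Certificate R = B(k−1)f/C = (k - 2)/k gives s_k = 2**k*(2 - k).
s_(k+1) − s_k = -2**k*k = t_k.

s_k = 2**k*(2 - k)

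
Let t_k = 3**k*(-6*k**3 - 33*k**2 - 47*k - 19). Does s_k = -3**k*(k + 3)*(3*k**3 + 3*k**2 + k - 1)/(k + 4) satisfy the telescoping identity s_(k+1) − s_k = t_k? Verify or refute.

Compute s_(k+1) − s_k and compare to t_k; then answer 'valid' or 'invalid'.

Invalid: residual 3**k*(6*k**4 + 54*k**3 + 176*k**2 + 206*k + 77)/(k**2 + 9*k + 20) ≠ 0.

s_(k+1) = -3**(k + 1)*(k + 4)*(k + 3*(k + 1)**3 + 3*(k + 1)**2)/(k + 5)
s_(k+1) − s_k = 3**k*(-6*k**5 - 81*k**4 - 410*k**3 - 926*k**2 - 905*k - 303)/(k**2 + 9*k + 20)
(s_(k+1) − s_k) − t_k = 3**k*(6*k**4 + 54*k**3 + 176*k**2 + 206*k + 77)/(k**2 + 9*k + 20)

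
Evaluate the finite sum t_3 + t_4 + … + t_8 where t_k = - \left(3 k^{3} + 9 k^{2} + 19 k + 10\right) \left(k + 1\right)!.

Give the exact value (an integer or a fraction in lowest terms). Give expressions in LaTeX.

Ratio r(k) = (3*k**4 + 24*k**3 + 82*k**2 + 133*k + 82)/(3*k**3 + 9*k**2 + 19*k + 10).
Take A(k)=k + 2, B(k)=1, C(k)=k**3 + 3*k**2 + 19*k/3 + 10/3.
Key eq: (k + 2)·f(k+1) = (1)·f(k) + (k**3 + 3*k**2 + 19*k/3 + 10/3).
d = 2 from the (1,0,3) case.
Coefficient equations give f(k) = (3*k**2 + 4)/3.
So s_k = (B(k−1)f/C)·t_k = ((3*k**2 + 4)/(3*k**3 + 9*k**2 + 19*k + 10))·t_k = -(3*k**2 + 4)*factorial(k + 1).
Verify: -(3*k**3 + 9*k**2 + 19*k + 10)*factorial(k + 1) matches t_k.
Evaluate s at k=9 and k=3: -896313600 and -744; difference -896312856.

Σ = -896312856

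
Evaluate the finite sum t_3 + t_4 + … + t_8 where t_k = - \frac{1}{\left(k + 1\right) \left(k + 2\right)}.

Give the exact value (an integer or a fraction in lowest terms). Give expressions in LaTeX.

Ratio r(k) = (k + 1)/(k + 3).
Take A(k)=k + 1, B(k)=k + 3, C(k)=1.
Need (k + 1)·f(k+1) − (k + 2)·f(k) = 1.
Bound: deg f ≤ 1.
A polynomial solution: f(k) = k.
Get s_k = R·t_k = -k/(k + 1) with R(k) = B(k−1)f(k)/C(k) = k*(k + 2).
Check: Δs_k = -1/(k**2 + 3*k + 2). ✓
Evaluate s at k=9 and k=3: -9/10 and -3/4; difference -3/20.

Σ = -3/20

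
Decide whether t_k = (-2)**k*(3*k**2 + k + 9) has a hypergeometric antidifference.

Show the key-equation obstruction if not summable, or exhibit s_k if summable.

Yes. s_k = (-2)**k*(-k**2 + k - 3).

Compute t_(k+1)/t_k: get 2*(-3*k**2 - 7*k - 13)/(3*k**2 + k + 9).
Gosper form: A/B · C(k+1)/C(k) with A=-2, B=1, C=k**2 + k/3 + 3.
f must satisfy (-2)·f(k+1) − (1)·f(k) = k**2 + k/3 + 3.
From deg A=0, deg B=0, deg C=2: d=2.
Match coefficients ⇒ f(k) = -(k**2 - k + 3)/3.
R(k) = B(k−1)·f(k)/C(k) = -(k**2 - k + 3)/(3*k**2 + k + 9); s_k = R·t_k = (-2)**k*(-k**2 + k - 3).
Δs = (-2)**k*(3*k**2 + k + 9), as required.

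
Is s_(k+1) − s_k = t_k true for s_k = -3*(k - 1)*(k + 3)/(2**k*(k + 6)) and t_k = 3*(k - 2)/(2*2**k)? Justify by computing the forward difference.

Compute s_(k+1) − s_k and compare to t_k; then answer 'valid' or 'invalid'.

s_(k+1) = -3*k*(k + 4)/(2*2**k*(k + 7))
s_(k+1) − s_k = 3*(k**3 + 8*k**2 - 2*k - 42)/(2*2**k*(k**2 + 13*k + 42))
(s_(k+1) − s_k) − t_k = 9*(-k**2 - 6*k + 14)/(2*2**k*(k**2 + 13*k + 42))

Invalid: residual 9*(-k**2 - 6*k + 14)/(2*2**k*(k**2 + 13*k + 42)) ≠ 0.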